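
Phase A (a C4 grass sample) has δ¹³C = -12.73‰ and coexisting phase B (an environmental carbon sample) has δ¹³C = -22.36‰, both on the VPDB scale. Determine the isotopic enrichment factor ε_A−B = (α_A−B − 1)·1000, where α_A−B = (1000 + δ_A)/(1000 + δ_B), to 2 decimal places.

9.85‰

α_A−B = (1000 + -12.73) / (1000 + -22.36) = 987.27 / 977.64 = 1.009850
ε_A−B = (1.009850 − 1) × 1000 = 9.850‰
(The approximation ε ≈ δ_A − δ_B would give 9.63‰.)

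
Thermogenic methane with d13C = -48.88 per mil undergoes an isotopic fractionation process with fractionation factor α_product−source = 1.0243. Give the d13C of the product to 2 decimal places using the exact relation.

-25.77 per mil

δ_product = (δ_source + 1000)·α − 1000
δ_product = (-48.88 + 1000) × 1.0243 − 1000
δ_product = 974.232 − 1000 = -25.768 per mil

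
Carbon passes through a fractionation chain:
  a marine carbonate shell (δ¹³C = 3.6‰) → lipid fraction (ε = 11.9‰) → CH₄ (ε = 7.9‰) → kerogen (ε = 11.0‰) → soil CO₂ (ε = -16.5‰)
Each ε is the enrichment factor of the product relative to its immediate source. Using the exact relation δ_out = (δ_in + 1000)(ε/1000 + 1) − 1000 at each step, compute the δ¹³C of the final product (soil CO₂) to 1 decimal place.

step 1: δ = (3.60 + 1000)·(11.9/1000 + 1) − 1000 = 15.54‰
step 2: δ = (15.54 + 1000)·(7.9/1000 + 1) − 1000 = 23.57‰
step 3: δ = (23.57 + 1000)·(11.0/1000 + 1) − 1000 = 34.82‰
step 4: δ = (34.82 + 1000)·(-16.5/1000 + 1) − 1000 = 17.75‰

17.8‰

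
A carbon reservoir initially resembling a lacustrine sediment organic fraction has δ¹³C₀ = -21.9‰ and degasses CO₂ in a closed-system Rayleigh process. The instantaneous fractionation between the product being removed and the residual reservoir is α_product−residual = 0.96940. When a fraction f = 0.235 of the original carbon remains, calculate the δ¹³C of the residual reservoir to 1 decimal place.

Rayleigh residual: δ_res = (δ₀ + 1000)·f^(α−1) − 1000
α − 1 = -0.03060
f^(α−1) = 0.235^(-0.03060) = 1.045311
δ_res = (-21.9 + 1000) × 1.045311 − 1000 = 1022.418 − 1000 = 22.42‰

22.4‰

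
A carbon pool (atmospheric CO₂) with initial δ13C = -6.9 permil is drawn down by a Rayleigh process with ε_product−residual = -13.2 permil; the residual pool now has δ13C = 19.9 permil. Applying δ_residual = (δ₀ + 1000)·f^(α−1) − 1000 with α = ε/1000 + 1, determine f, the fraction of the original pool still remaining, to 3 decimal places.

α − 1 = ε/1000 = -0.0132
(δ_res + 1000)/(δ₀ + 1000) = (19.9 + 1000)/(-6.9 + 1000) = 1019.9/993.1 = 1.026986
f = 1.026986^(1/-0.0132) = exp(ln(1.026986)/-0.0132) = exp(0.02663/-0.0132)
f = exp(-2.0173) = 0.1330

0.133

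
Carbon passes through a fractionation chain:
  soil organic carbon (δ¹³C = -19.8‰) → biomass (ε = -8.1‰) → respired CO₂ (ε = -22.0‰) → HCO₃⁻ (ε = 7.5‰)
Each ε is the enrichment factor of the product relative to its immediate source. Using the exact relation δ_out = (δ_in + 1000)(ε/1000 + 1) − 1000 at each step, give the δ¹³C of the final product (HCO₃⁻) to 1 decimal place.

-42.0‰

step 1: δ = (-19.80 + 1000)·(-8.1/1000 + 1) − 1000 = -27.74‰
step 2: δ = (-27.74 + 1000)·(-22.0/1000 + 1) − 1000 = -49.13‰
step 3: δ = (-49.13 + 1000)·(7.5/1000 + 1) − 1000 = -42.00‰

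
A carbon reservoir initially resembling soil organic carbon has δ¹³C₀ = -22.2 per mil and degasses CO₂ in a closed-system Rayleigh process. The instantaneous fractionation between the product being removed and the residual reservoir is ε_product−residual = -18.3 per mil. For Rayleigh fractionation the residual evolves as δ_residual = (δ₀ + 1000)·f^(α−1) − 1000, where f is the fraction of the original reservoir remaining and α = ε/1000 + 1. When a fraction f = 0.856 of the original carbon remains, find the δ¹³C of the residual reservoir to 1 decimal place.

-19.4 per mil

Rayleigh residual: δ_res = (δ₀ + 1000)·f^(α−1) − 1000
α = ε/1000 + 1 = 0.98170, so α − 1 = -0.01830
f^(α−1) = 0.856^(-0.01830) = 1.002849
δ_res = (-22.2 + 1000) × 1.002849 − 1000 = 980.586 − 1000 = -19.41 per mil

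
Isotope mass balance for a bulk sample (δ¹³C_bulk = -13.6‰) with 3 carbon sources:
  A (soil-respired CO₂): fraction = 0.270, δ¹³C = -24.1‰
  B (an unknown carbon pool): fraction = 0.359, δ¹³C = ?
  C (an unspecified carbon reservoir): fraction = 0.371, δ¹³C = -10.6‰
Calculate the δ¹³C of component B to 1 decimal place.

Isotope mass balance: δ_bulk = Σ fᵢ·δᵢ.
-13.6 = 0.270×(-24.1) + 0.359×δ_B + 0.371×(-10.6)
0.359·δ_B = -13.6 − (-10.440) = -3.160
δ_B = -3.160 / 0.359 = -8.80‰

-8.8‰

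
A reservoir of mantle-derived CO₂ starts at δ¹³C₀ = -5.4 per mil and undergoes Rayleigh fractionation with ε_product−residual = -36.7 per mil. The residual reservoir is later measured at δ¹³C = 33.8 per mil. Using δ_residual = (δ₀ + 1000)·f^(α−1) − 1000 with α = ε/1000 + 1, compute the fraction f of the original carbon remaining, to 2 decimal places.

0.35

α − 1 = ε/1000 = -0.0367
(δ_res + 1000)/(δ₀ + 1000) = (33.8 + 1000)/(-5.4 + 1000) = 1033.8/994.6 = 1.039413
f = 1.039413^(1/-0.0367) = exp(ln(1.039413)/-0.0367) = exp(0.03866/-0.0367)
f = exp(-1.0533) = 0.3488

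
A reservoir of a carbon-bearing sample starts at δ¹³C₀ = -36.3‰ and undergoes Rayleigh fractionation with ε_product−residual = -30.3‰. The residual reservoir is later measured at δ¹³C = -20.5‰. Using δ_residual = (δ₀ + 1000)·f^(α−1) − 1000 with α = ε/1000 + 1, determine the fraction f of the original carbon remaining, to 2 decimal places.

α − 1 = ε/1000 = -0.0303
(δ_res + 1000)/(δ₀ + 1000) = (-20.5 + 1000)/(-36.3 + 1000) = 979.5/963.7 = 1.016395
f = 1.016395^(1/-0.0303) = exp(ln(1.016395)/-0.0303) = exp(0.01626/-0.0303)
f = exp(-0.5367) = 0.5847

0.58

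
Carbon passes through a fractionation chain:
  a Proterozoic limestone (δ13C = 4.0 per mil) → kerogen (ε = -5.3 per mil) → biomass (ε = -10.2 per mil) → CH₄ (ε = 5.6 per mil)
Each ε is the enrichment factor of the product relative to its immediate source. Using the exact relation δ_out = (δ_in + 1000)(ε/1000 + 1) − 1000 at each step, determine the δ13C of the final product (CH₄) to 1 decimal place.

-6.0 per mil

step 1: δ = (4.00 + 1000)·(-5.3/1000 + 1) − 1000 = -1.32 per mil
step 2: δ = (-1.32 + 1000)·(-10.2/1000 + 1) − 1000 = -11.51 per mil
step 3: δ = (-11.51 + 1000)·(5.6/1000 + 1) − 1000 = -5.97 per mil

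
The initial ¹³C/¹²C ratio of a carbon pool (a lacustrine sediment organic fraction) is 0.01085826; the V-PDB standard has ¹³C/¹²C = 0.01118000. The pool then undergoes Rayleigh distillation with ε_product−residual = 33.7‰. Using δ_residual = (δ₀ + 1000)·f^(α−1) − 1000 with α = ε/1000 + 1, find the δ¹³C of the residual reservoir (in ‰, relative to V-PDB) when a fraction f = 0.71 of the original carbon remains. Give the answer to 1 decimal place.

-39.9‰

δ₀ = (0.01085826/0.01118000 − 1)×1000 = (0.971222 − 1)×1000 = -28.778‰
α − 1 = ε/1000 = 0.0337
f^(α−1) = 0.71^(0.0337) = 0.988524
δ_res = (-28.778 + 1000) × 0.988524 − 1000 = 960.076 − 1000 = -39.92‰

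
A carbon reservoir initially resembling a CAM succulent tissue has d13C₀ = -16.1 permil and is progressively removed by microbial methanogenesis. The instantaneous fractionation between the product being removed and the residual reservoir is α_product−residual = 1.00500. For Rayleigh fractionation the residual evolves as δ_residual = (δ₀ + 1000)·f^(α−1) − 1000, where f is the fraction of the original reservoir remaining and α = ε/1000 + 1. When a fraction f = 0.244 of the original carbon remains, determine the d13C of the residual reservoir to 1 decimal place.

Rayleigh residual: δ_res = (δ₀ + 1000)·f^(α−1) − 1000
α − 1 = 0.00500
f^(α−1) = 0.244^(0.00500) = 0.992972
δ_res = (-16.1 + 1000) × 0.992972 − 1000 = 976.985 − 1000 = -23.01 permil

-23.0 permil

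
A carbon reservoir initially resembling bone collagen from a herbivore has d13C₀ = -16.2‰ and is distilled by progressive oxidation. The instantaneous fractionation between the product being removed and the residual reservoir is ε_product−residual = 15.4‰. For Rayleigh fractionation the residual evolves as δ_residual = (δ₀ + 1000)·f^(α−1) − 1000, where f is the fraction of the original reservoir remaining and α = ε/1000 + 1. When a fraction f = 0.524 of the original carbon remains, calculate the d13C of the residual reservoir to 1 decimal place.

-25.9‰

Rayleigh residual: δ_res = (δ₀ + 1000)·f^(α−1) − 1000
α = ε/1000 + 1 = 1.01540, so α − 1 = 0.01540
f^(α−1) = 0.524^(0.01540) = 0.990097
δ_res = (-16.2 + 1000) × 0.990097 − 1000 = 974.057 − 1000 = -25.94‰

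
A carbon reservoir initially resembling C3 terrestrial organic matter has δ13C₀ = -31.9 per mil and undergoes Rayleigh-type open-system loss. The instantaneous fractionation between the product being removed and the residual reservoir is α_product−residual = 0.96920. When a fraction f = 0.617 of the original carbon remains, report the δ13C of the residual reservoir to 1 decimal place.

-17.4 per mil

Rayleigh residual: δ_res = (δ₀ + 1000)·f^(α−1) − 1000
α − 1 = -0.03080
f^(α−1) = 0.617^(-0.03080) = 1.014984
δ_res = (-31.9 + 1000) × 1.014984 − 1000 = 982.606 − 1000 = -17.39 per mil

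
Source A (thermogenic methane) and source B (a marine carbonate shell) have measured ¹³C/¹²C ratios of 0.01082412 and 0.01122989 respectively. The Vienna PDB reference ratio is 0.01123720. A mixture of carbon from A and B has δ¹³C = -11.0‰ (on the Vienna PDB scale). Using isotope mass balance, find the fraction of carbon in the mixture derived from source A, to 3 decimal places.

δ_A = (0.01082412/0.01123720 − 1)×1000 = (0.963240 − 1)×1000 = -36.760‰
δ_B = (0.01122989/0.01123720 − 1)×1000 = (0.999349 − 1)×1000 = -0.651‰
f_A = (δ_mix − δ_B)/(δ_A − δ_B) = (-11.0 − (-0.651))/(-36.760 − (-0.651))
f_A = -10.349 / -36.110 = 0.2866

0.287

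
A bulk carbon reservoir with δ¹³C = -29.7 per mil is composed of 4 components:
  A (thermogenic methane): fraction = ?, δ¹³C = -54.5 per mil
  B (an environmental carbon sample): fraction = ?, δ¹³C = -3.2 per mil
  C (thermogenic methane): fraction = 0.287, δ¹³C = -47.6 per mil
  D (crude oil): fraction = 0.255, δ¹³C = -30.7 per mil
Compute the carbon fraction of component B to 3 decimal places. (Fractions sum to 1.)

0.327

Let f_B and f_A be the unknown fractions; fractions sum to 1 so f_B + f_A = 0.458.
Mass balance: Σ fᵢ·δᵢ = δ_bulk ⇒ f_B·(-3.2) + f_A·(-54.5) = -29.7 − (-21.490) = -8.210
Substitute f_A = 0.458 − f_B:
f_B·(-3.2 − -54.5) = -8.210 − 0.458×(-54.5) = 16.751
f_B = 16.751 / 51.3 = 0.3265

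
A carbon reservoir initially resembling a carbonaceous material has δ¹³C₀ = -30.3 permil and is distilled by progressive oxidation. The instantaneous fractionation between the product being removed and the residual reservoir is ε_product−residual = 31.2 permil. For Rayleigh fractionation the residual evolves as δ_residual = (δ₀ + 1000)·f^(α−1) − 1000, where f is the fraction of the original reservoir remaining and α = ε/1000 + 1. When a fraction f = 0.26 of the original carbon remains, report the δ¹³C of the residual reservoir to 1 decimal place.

-70.2 permil

Rayleigh residual: δ_res = (δ₀ + 1000)·f^(α−1) − 1000
α = ε/1000 + 1 = 1.03120, so α − 1 = 0.03120
f^(α−1) = 0.26^(0.03120) = 0.958842
δ_res = (-30.3 + 1000) × 0.958842 − 1000 = 929.789 − 1000 = -70.21 permil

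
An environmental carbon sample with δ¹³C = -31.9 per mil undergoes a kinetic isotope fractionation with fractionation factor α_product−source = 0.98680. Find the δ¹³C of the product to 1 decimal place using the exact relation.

-44.7 per mil

δ_product = (δ_source + 1000)·α − 1000
δ_product = (-31.9 + 1000) × 0.98680 − 1000
δ_product = 955.321 − 1000 = -44.68 per mil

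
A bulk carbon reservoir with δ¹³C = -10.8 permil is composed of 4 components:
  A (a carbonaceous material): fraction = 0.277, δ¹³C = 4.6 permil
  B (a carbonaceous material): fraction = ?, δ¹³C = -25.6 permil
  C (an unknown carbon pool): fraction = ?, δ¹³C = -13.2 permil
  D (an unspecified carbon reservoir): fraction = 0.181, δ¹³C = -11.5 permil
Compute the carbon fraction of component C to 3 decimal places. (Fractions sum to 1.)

Let f_C and f_B be the unknown fractions; fractions sum to 1 so f_C + f_B = 0.542.
Mass balance: Σ fᵢ·δᵢ = δ_bulk ⇒ f_C·(-13.2) + f_B·(-25.6) = -10.8 − (-0.807) = -9.993
Substitute f_B = 0.542 − f_C:
f_C·(-13.2 − -25.6) = -9.993 − 0.542×(-25.6) = 3.883
f_C = 3.883 / 12.4 = 0.3131

0.313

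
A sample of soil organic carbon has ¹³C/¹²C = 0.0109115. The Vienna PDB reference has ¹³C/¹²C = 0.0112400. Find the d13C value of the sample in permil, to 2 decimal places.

-29.23 permil

d13C = (R_sample / R_standard − 1) × 1000
R_sample / R_standard = 0.0109115 / 0.0112400 = 0.970774
d13C = (0.970774 − 1) × 1000 = -29.226 permil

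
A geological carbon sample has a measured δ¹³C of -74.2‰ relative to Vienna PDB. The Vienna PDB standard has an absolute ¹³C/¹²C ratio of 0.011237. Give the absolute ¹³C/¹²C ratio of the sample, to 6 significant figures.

R_sample = R_standard × (δ¹³C/1000 + 1)
R_sample = 0.011237 × (-74.2/1000 + 1) = 0.011237 × 0.925800
R_sample = 0.0104032

0.0104032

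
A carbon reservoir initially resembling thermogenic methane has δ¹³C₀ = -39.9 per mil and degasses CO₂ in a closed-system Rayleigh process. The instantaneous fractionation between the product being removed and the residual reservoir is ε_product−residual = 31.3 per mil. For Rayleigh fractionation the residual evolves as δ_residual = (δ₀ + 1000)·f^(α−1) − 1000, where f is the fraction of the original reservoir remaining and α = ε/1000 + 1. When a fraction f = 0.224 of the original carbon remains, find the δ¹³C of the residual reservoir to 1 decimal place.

-83.8 per mil

Rayleigh residual: δ_res = (δ₀ + 1000)·f^(α−1) − 1000
α = ε/1000 + 1 = 1.03130, so α − 1 = 0.03130
f^(α−1) = 0.224^(0.03130) = 0.954251
δ_res = (-39.9 + 1000) × 0.954251 − 1000 = 916.177 − 1000 = -83.82 per mil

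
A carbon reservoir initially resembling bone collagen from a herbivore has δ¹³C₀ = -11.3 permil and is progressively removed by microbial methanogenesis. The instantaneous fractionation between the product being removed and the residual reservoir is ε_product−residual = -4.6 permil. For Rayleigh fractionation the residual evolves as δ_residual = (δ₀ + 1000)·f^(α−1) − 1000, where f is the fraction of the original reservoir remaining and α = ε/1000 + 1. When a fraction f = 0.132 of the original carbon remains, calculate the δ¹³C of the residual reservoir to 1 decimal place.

-2.0 permil

Rayleigh residual: δ_res = (δ₀ + 1000)·f^(α−1) − 1000
α = ε/1000 + 1 = 0.99540, so α − 1 = -0.00460
f^(α−1) = 0.132^(-0.00460) = 1.009358
δ_res = (-11.3 + 1000) × 1.009358 − 1000 = 997.953 − 1000 = -2.05 permil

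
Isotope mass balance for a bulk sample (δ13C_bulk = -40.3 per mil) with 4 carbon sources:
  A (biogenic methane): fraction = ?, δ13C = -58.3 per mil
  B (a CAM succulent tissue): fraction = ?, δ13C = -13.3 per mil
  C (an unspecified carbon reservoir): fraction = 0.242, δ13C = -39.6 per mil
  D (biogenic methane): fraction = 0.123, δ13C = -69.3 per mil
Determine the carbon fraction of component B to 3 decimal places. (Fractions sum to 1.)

0.330

Let f_B and f_A be the unknown fractions; fractions sum to 1 so f_B + f_A = 0.635.
Mass balance: Σ fᵢ·δᵢ = δ_bulk ⇒ f_B·(-13.3) + f_A·(-58.3) = -40.3 − (-18.107) = -22.193
Substitute f_A = 0.635 − f_B:
f_B·(-13.3 − -58.3) = -22.193 − 0.635×(-58.3) = 14.828
f_B = 14.828 / 45.0 = 0.3295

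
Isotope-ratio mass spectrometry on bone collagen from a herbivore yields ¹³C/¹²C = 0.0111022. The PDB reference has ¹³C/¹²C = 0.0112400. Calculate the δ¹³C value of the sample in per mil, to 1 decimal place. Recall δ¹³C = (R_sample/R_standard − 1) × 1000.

-12.3 per mil

δ¹³C = (R_sample / R_standard − 1) × 1000
R_sample / R_standard = 0.0111022 / 0.0112400 = 0.987740
δ¹³C = (0.987740 − 1) × 1000 = -12.26 per mil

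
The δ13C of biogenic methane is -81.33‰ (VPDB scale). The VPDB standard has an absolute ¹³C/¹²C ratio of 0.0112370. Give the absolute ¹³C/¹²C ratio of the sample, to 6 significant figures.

R_sample = R_standard × (δ13C/1000 + 1)
R_sample = 0.0112370 × (-81.33/1000 + 1) = 0.0112370 × 0.918670
R_sample = 0.0103231

0.0103231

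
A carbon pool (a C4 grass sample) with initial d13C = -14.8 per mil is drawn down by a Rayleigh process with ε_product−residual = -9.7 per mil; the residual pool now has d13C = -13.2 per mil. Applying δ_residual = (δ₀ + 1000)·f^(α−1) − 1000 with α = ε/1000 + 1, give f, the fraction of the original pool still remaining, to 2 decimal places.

0.85

α − 1 = ε/1000 = -0.0097
(δ_res + 1000)/(δ₀ + 1000) = (-13.2 + 1000)/(-14.8 + 1000) = 986.8/985.2 = 1.001624
f = 1.001624^(1/-0.0097) = exp(ln(1.001624)/-0.0097) = exp(0.00162/-0.0097)
f = exp(-0.1673) = 0.8460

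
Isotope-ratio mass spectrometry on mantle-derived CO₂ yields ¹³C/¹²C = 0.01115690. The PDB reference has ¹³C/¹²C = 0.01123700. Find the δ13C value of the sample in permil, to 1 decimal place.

-7.1 permil

δ13C = (R_sample / R_standard − 1) × 1000
R_sample / R_standard = 0.01115690 / 0.01123700 = 0.992872
δ13C = (0.992872 − 1) × 1000 = -7.13 permil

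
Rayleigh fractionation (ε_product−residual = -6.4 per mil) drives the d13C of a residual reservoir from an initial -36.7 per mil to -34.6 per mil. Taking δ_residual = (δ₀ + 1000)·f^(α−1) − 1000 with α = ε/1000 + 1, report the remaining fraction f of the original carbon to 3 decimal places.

α − 1 = ε/1000 = -0.0064
(δ_res + 1000)/(δ₀ + 1000) = (-34.6 + 1000)/(-36.7 + 1000) = 965.4/963.3 = 1.002180
f = 1.002180^(1/-0.0064) = exp(ln(1.002180)/-0.0064) = exp(0.00218/-0.0064)
f = exp(-0.3403) = 0.7116

0.712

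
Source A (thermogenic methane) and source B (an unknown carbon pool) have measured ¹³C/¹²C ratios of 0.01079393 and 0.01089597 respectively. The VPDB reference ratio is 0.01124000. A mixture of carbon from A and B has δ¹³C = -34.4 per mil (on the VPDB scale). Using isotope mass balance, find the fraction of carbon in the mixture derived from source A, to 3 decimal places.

δ_A = (0.01079393/0.01124000 − 1)×1000 = (0.960314 − 1)×1000 = -39.686 per mil
δ_B = (0.01089597/0.01124000 − 1)×1000 = (0.969392 − 1)×1000 = -30.608 per mil
f_A = (δ_mix − δ_B)/(δ_A − δ_B) = (-34.4 − (-30.608))/(-39.686 − (-30.608))
f_A = -3.792 / -9.078 = 0.4177

0.418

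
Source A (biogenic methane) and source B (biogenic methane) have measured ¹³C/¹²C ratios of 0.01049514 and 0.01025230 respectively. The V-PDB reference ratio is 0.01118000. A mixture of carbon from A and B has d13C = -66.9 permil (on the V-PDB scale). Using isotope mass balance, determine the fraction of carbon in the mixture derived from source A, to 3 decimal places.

δ_A = (0.01049514/0.01118000 − 1)×1000 = (0.938742 − 1)×1000 = -61.258 permil
δ_B = (0.01025230/0.01118000 − 1)×1000 = (0.917021 − 1)×1000 = -82.979 permil
f_A = (δ_mix − δ_B)/(δ_A − δ_B) = (-66.9 − (-82.979))/(-61.258 − (-82.979))
f_A = 16.079 / 21.721 = 0.7402

0.740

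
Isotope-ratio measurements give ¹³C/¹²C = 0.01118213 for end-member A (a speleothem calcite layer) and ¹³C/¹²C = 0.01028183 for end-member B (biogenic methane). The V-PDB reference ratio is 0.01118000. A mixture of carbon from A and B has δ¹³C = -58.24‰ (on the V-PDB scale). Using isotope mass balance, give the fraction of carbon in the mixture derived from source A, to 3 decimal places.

δ_A = (0.01118213/0.01118000 − 1)×1000 = (1.000191 − 1)×1000 = 0.191‰
δ_B = (0.01028183/0.01118000 − 1)×1000 = (0.919663 − 1)×1000 = -80.337‰
f_A = (δ_mix − δ_B)/(δ_A − δ_B) = (-58.24 − (-80.337))/(0.191 − (-80.337))
f_A = 22.097 / 80.528 = 0.2744

0.274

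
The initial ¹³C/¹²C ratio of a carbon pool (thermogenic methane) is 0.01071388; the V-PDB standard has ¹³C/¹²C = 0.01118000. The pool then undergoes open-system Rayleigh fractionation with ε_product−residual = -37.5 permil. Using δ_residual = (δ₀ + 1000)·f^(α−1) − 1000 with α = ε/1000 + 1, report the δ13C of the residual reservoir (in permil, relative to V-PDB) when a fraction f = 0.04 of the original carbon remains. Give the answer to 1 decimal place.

81.3 permil

δ₀ = (0.01071388/0.01118000 − 1)×1000 = (0.958308 − 1)×1000 = -41.692 permil
α − 1 = ε/1000 = -0.0375
f^(α−1) = 0.04^(-0.0375) = 1.128295
δ_res = (-41.692 + 1000) × 1.128295 − 1000 = 1081.254 − 1000 = 81.25 permil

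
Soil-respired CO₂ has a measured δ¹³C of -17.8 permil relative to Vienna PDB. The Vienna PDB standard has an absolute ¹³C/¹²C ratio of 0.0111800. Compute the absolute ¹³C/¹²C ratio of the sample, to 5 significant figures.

0.010981

R_sample = R_standard × (δ¹³C/1000 + 1)
R_sample = 0.0111800 × (-17.8/1000 + 1) = 0.0111800 × 0.982200
R_sample = 0.0109810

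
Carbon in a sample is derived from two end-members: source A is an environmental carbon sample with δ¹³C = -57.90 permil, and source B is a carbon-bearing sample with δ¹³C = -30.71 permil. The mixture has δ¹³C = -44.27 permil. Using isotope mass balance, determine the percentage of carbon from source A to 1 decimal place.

δ_mix = f_A·δ_A + (1 − f_A)·δ_B  ⇒  f_A = (δ_mix − δ_B)/(δ_A − δ_B)
f_A = (-44.27 − (-30.71)) / (-57.90 − (-30.71))
f_A = -13.56 / -27.19 = 0.4987

49.9%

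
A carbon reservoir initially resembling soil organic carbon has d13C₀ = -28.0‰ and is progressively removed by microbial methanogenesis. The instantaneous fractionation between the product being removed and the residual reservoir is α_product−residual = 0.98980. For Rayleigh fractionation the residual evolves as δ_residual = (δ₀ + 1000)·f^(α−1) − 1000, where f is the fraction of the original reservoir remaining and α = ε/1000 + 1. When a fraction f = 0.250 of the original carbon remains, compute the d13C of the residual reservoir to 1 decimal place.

Rayleigh residual: δ_res = (δ₀ + 1000)·f^(α−1) − 1000
α − 1 = -0.01020
f^(α−1) = 0.250^(-0.01020) = 1.014241
δ_res = (-28.0 + 1000) × 1.014241 − 1000 = 985.842 − 1000 = -14.16‰

-14.2‰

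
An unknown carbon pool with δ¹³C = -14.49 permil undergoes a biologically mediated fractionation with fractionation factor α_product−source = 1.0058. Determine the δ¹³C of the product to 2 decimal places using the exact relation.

δ_product = (δ_source + 1000)·α − 1000
δ_product = (-14.49 + 1000) × 1.0058 − 1000
δ_product = 991.226 − 1000 = -8.774 permil

-8.77 permil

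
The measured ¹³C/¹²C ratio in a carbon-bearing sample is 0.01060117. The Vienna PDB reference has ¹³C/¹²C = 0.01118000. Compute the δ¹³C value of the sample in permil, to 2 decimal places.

δ¹³C = (R_sample / R_standard − 1) × 1000
R_sample / R_standard = 0.01060117 / 0.01118000 = 0.948226
δ¹³C = (0.948226 − 1) × 1000 = -51.774 permil

-51.77 permil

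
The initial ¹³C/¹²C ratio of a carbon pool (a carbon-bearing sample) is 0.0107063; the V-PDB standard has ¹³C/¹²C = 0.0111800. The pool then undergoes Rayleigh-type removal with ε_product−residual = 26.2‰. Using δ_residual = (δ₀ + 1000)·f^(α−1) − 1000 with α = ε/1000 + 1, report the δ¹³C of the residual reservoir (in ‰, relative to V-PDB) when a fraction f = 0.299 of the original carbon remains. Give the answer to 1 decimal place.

δ₀ = (0.0107063/0.0111800 − 1)×1000 = (0.957630 − 1)×1000 = -42.370‰
α − 1 = ε/1000 = 0.0262
f^(α−1) = 0.299^(0.0262) = 0.968863
δ_res = (-42.370 + 1000) × 0.968863 − 1000 = 927.812 − 1000 = -72.19‰

-72.2‰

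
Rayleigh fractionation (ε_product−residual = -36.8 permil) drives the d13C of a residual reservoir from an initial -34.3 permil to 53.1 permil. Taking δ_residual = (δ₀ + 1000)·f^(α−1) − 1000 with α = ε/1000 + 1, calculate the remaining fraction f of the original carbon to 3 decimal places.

0.095

α − 1 = ε/1000 = -0.0368
(δ_res + 1000)/(δ₀ + 1000) = (53.1 + 1000)/(-34.3 + 1000) = 1053.1/965.7 = 1.090504
f = 1.090504^(1/-0.0368) = exp(ln(1.090504)/-0.0368) = exp(0.08664/-0.0368)
f = exp(-2.3544) = 0.0950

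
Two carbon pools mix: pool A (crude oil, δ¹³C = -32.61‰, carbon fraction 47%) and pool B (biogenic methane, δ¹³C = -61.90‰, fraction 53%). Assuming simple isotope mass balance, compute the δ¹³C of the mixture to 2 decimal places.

-48.13‰

δ_mix = f_A·δ_A + f_B·δ_B
δ_mix = 0.47 × (-32.61) + 0.53 × (-61.90)
δ_mix = -15.327 + -32.807 = -48.134‰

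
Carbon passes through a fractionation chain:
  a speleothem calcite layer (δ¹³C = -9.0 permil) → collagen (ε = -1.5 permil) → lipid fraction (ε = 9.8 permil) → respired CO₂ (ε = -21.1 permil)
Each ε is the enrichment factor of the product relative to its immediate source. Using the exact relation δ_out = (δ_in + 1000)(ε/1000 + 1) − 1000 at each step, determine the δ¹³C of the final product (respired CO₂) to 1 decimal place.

-21.9 permil

step 1: δ = (-9.00 + 1000)·(-1.5/1000 + 1) − 1000 = -10.49 permil
step 2: δ = (-10.49 + 1000)·(9.8/1000 + 1) − 1000 = -0.79 permil
step 3: δ = (-0.79 + 1000)·(-21.1/1000 + 1) − 1000 = -21.87 permil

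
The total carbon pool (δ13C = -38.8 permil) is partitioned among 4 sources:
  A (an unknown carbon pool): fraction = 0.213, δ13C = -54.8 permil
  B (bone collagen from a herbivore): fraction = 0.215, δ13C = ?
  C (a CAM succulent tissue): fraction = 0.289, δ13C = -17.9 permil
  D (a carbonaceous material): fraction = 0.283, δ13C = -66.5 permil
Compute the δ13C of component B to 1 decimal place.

-14.6 permil

Isotope mass balance: δ_bulk = Σ fᵢ·δᵢ.
-38.8 = 0.213×(-54.8) + 0.215×δ_B + 0.289×(-17.9) + 0.283×(-66.5)
0.215·δ_B = -38.8 − (-35.665) = -3.135
δ_B = -3.135 / 0.215 = -14.58 permil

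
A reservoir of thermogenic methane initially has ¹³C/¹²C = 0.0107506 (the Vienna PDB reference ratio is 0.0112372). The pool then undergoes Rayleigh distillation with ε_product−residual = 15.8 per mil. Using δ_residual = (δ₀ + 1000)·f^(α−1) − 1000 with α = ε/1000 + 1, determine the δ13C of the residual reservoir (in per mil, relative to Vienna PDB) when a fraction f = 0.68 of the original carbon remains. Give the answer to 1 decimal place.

-49.1 per mil

δ₀ = (0.0107506/0.0112372 − 1)×1000 = (0.956697 − 1)×1000 = -43.303 per mil
α − 1 = ε/1000 = 0.0158
f^(α−1) = 0.68^(0.0158) = 0.993925
δ_res = (-43.303 + 1000) × 0.993925 − 1000 = 950.886 − 1000 = -49.11 per mil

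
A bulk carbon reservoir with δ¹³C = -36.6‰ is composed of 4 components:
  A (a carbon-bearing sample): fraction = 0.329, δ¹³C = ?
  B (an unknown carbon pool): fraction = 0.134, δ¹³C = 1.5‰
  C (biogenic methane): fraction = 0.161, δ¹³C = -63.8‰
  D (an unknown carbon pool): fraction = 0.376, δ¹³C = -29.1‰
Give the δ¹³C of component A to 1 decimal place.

-47.4‰

Isotope mass balance: δ_bulk = Σ fᵢ·δᵢ.
-36.6 = 0.329×δ_A + 0.134×(1.5) + 0.161×(-63.8) + 0.376×(-29.1)
0.329·δ_A = -36.6 − (-21.012) = -15.588
δ_A = -15.588 / 0.329 = -47.38‰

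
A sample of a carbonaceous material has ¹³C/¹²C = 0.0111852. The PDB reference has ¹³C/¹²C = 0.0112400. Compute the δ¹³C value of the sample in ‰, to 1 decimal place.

-4.9‰

δ¹³C = (R_sample / R_standard − 1) × 1000
R_sample / R_standard = 0.0111852 / 0.0112400 = 0.995125
δ¹³C = (0.995125 − 1) × 1000 = -4.88‰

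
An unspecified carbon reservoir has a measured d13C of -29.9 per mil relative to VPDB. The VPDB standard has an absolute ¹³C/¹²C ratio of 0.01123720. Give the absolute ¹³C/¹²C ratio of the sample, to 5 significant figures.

R_sample = R_standard × (d13C/1000 + 1)
R_sample = 0.01123720 × (-29.9/1000 + 1) = 0.01123720 × 0.970100
R_sample = 0.0109012

0.010901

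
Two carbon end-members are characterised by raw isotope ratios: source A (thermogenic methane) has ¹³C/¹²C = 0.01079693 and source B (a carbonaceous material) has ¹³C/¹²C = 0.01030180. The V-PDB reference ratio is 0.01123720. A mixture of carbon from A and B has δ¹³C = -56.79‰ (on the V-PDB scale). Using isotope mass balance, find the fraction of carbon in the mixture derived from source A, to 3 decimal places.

0.600

δ_A = (0.01079693/0.01123720 − 1)×1000 = (0.960820 − 1)×1000 = -39.180‰
δ_B = (0.01030180/0.01123720 − 1)×1000 = (0.916759 − 1)×1000 = -83.241‰
f_A = (δ_mix − δ_B)/(δ_A − δ_B) = (-56.79 − (-83.241))/(-39.180 − (-83.241))
f_A = 26.451 / 44.062 = 0.6003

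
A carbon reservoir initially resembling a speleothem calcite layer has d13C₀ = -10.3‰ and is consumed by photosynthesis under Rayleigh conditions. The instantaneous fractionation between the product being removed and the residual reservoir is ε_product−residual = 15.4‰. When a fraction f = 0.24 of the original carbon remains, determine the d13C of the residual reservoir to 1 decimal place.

-31.8‰

Rayleigh residual: δ_res = (δ₀ + 1000)·f^(α−1) − 1000
α = ε/1000 + 1 = 1.01540, so α − 1 = 0.01540
f^(α−1) = 0.24^(0.01540) = 0.978262
δ_res = (-10.3 + 1000) × 0.978262 − 1000 = 968.186 − 1000 = -31.81‰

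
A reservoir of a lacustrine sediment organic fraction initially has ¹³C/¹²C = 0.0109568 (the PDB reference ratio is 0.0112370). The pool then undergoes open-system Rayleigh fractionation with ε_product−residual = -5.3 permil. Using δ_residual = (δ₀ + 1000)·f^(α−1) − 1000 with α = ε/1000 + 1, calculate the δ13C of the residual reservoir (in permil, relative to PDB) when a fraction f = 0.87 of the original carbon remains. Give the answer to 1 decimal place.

δ₀ = (0.0109568/0.0112370 − 1)×1000 = (0.975065 − 1)×1000 = -24.935 permil
α − 1 = ε/1000 = -0.0053
f^(α−1) = 0.87^(-0.0053) = 1.000738
δ_res = (-24.935 + 1000) × 1.000738 − 1000 = 975.784 − 1000 = -24.22 permil

-24.2 permil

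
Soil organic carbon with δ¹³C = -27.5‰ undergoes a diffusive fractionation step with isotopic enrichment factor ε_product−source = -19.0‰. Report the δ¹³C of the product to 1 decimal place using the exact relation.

Exactly, δ_product = (δ_source + 1000)·(ε/1000 + 1) − 1000.
δ_product = (-27.5 + 1000) × (-19.0/1000 + 1) − 1000
δ_product = -45.98‰

-46.0‰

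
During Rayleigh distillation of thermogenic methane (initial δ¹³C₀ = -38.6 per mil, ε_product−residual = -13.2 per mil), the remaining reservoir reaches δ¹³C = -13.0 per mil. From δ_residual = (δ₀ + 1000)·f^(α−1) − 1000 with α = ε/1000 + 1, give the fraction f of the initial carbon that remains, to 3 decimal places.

0.137

α − 1 = ε/1000 = -0.0132
(δ_res + 1000)/(δ₀ + 1000) = (-13.0 + 1000)/(-38.6 + 1000) = 987.0/961.4 = 1.026628
f = 1.026628^(1/-0.0132) = exp(ln(1.026628)/-0.0132) = exp(0.02628/-0.0132)
f = exp(-1.9909) = 0.1366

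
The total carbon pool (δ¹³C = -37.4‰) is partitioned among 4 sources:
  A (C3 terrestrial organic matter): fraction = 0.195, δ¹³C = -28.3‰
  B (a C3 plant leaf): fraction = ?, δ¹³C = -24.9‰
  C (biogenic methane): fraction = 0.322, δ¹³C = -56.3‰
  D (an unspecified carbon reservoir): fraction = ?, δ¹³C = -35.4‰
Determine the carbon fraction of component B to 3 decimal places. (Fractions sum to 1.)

Let f_B and f_D be the unknown fractions; fractions sum to 1 so f_B + f_D = 0.483.
Mass balance: Σ fᵢ·δᵢ = δ_bulk ⇒ f_B·(-24.9) + f_D·(-35.4) = -37.4 − (-23.647) = -13.753
Substitute f_D = 0.483 − f_B:
f_B·(-24.9 − -35.4) = -13.753 − 0.483×(-35.4) = 3.345
f_B = 3.345 / 10.5 = 0.3186

0.319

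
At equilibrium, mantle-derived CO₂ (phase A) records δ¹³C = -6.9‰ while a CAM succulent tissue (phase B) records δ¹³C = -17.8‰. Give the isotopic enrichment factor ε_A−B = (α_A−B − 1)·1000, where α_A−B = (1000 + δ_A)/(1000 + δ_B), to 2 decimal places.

11.10‰

α_A−B = (1000 + -6.9) / (1000 + -17.8) = 993.1 / 982.2 = 1.011098
ε_A−B = (1.011098 − 1) × 1000 = 11.098‰
(The approximation ε ≈ δ_A − δ_B would give 10.9‰.)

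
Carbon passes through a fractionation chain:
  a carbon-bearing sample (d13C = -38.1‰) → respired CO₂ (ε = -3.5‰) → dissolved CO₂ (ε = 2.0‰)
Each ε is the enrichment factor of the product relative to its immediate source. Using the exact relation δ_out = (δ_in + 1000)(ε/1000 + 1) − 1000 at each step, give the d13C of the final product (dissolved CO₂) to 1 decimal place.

-39.5‰

step 1: δ = (-38.10 + 1000)·(-3.5/1000 + 1) − 1000 = -41.47‰
step 2: δ = (-41.47 + 1000)·(2.0/1000 + 1) − 1000 = -39.55‰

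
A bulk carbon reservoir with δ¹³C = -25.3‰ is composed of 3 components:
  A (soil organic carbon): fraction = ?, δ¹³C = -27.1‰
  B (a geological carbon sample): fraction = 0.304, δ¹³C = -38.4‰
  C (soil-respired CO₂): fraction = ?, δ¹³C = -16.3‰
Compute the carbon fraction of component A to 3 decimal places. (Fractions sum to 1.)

0.211

Let f_A and f_C be the unknown fractions; fractions sum to 1 so f_A + f_C = 0.696.
Mass balance: Σ fᵢ·δᵢ = δ_bulk ⇒ f_A·(-27.1) + f_C·(-16.3) = -25.3 − (-11.674) = -13.626
Substitute f_C = 0.696 − f_A:
f_A·(-27.1 − -16.3) = -13.626 − 0.696×(-16.3) = -2.282
f_A = -2.282 / -10.8 = 0.2113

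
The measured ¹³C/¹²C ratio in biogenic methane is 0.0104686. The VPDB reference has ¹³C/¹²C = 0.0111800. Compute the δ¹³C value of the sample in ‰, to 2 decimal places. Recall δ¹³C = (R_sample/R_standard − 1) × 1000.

-63.63‰

δ¹³C = (R_sample / R_standard − 1) × 1000
R_sample / R_standard = 0.0104686 / 0.0111800 = 0.936369
δ¹³C = (0.936369 − 1) × 1000 = -63.631‰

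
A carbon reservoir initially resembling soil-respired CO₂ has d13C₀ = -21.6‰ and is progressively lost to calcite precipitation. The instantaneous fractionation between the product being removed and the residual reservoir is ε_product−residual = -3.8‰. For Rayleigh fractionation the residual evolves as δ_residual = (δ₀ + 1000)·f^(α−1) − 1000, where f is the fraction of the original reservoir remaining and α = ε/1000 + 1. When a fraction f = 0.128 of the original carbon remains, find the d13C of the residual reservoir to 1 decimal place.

-13.9‰

Rayleigh residual: δ_res = (δ₀ + 1000)·f^(α−1) − 1000
α = ε/1000 + 1 = 0.99620, so α − 1 = -0.00380
f^(α−1) = 0.128^(-0.00380) = 1.007842
δ_res = (-21.6 + 1000) × 1.007842 − 1000 = 986.073 − 1000 = -13.93‰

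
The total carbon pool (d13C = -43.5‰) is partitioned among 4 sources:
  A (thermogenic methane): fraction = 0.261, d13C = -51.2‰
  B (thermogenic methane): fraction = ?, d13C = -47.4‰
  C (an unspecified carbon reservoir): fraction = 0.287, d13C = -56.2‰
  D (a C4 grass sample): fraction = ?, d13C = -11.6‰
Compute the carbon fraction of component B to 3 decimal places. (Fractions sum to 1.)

Let f_B and f_D be the unknown fractions; fractions sum to 1 so f_B + f_D = 0.452.
Mass balance: Σ fᵢ·δᵢ = δ_bulk ⇒ f_B·(-47.4) + f_D·(-11.6) = -43.5 − (-29.493) = -14.007
Substitute f_D = 0.452 − f_B:
f_B·(-47.4 − -11.6) = -14.007 − 0.452×(-11.6) = -8.764
f_B = -8.764 / -35.8 = 0.2448

0.245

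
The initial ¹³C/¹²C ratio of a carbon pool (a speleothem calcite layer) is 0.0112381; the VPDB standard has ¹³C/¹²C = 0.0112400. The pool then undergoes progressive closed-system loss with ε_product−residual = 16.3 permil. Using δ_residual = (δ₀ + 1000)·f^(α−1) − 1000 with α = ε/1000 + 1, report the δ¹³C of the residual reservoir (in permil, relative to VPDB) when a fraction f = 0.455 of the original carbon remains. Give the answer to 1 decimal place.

δ₀ = (0.0112381/0.0112400 − 1)×1000 = (0.999831 − 1)×1000 = -0.169 permil
α − 1 = ε/1000 = 0.0163
f^(α−1) = 0.455^(0.0163) = 0.987246
δ_res = (-0.169 + 1000) × 0.987246 − 1000 = 987.080 − 1000 = -12.92 permil

-12.9 permil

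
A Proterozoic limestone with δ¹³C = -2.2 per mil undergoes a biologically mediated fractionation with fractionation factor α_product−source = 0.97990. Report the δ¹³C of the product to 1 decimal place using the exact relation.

-22.3 per mil

δ_product = (δ_source + 1000)·α − 1000
δ_product = (-2.2 + 1000) × 0.97990 − 1000
δ_product = 977.744 − 1000 = -22.26 per mil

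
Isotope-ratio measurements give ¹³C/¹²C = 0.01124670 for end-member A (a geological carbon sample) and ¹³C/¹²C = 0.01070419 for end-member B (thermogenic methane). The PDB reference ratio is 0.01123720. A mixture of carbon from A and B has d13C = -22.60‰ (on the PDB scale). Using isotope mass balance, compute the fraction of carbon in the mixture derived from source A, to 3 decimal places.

0.514

δ_A = (0.01124670/0.01123720 − 1)×1000 = (1.000845 − 1)×1000 = 0.845‰
δ_B = (0.01070419/0.01123720 − 1)×1000 = (0.952567 − 1)×1000 = -47.433‰
f_A = (δ_mix − δ_B)/(δ_A − δ_B) = (-22.60 − (-47.433))/(0.845 − (-47.433))
f_A = 24.833 / 48.278 = 0.5144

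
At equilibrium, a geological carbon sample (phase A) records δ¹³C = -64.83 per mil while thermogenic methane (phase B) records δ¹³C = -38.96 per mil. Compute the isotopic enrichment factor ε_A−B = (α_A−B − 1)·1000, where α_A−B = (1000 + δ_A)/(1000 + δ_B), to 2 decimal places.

-26.92 per mil

α_A−B = (1000 + -64.83) / (1000 + -38.96) = 935.17 / 961.04 = 0.973081
ε_A−B = (0.973081 − 1) × 1000 = -26.919 per mil
(The approximation ε ≈ δ_A − δ_B would give -25.87 per mil.)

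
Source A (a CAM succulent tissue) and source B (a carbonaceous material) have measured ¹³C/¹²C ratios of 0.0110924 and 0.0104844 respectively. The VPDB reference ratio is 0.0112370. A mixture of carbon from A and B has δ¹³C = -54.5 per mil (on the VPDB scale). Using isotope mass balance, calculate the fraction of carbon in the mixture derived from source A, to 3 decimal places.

0.231

δ_A = (0.0110924/0.0112370 − 1)×1000 = (0.987132 − 1)×1000 = -12.868 per mil
δ_B = (0.0104844/0.0112370 − 1)×1000 = (0.933025 − 1)×1000 = -66.975 per mil
f_A = (δ_mix − δ_B)/(δ_A − δ_B) = (-54.5 − (-66.975))/(-12.868 − (-66.975))
f_A = 12.475 / 54.107 = 0.2306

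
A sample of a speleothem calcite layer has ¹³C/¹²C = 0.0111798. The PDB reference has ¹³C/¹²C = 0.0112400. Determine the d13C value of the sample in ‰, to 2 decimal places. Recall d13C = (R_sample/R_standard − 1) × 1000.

d13C = (R_sample / R_standard − 1) × 1000
R_sample / R_standard = 0.0111798 / 0.0112400 = 0.994644
d13C = (0.994644 − 1) × 1000 = -5.356‰

-5.36‰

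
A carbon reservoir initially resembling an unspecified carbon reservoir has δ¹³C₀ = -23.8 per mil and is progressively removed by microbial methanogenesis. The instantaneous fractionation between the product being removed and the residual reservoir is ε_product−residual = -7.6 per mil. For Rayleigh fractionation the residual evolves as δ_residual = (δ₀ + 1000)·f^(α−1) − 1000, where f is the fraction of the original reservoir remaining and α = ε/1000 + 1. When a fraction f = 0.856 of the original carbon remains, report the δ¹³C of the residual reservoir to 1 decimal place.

Rayleigh residual: δ_res = (δ₀ + 1000)·f^(α−1) − 1000
α = ε/1000 + 1 = 0.99240, so α − 1 = -0.00760
f^(α−1) = 0.856^(-0.00760) = 1.001182
δ_res = (-23.8 + 1000) × 1.001182 − 1000 = 977.354 − 1000 = -22.65 per mil

-22.6 per mil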